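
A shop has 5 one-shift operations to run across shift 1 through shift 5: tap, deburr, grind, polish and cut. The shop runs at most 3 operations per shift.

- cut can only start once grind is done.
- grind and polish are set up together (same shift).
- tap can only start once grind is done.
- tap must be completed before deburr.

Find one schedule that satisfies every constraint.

tap in shift 2, grind in shift 1, polish in shift 1, deburr in shift 3, cut in shift 2

Checking: grind(shift 1) before tap(shift 2); grind(shift 1) before cut(shift 2); tap(shift 2) before deburr(shift 3); grind = polish = shift 1; max 2 per shift (cap 3).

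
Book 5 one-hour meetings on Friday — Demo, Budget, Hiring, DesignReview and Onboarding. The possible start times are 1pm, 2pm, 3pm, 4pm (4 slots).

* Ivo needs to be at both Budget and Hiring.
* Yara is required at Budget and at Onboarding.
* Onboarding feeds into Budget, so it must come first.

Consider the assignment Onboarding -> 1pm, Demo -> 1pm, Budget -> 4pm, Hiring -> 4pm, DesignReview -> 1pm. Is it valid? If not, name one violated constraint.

No. Ivo needs to be at both Budget and Hiring is not satisfied.

Ivo needs to be at both Budget and Hiring — violated.
Onboarding feeds into Budget, so it must come first — holds.
Yara is required at Budget and at Onboarding — holds.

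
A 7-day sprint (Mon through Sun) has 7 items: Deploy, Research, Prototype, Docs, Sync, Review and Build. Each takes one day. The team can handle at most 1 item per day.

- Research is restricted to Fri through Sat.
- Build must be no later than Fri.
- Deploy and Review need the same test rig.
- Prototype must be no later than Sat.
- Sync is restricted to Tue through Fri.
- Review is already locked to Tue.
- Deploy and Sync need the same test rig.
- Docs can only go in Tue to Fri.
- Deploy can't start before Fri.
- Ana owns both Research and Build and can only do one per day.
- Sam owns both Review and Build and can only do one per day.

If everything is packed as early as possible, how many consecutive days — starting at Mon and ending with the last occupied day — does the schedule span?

With at most 1 per day and 7 tasks, at least 7 days are needed.
Deploy can't be placed before Fri — that is day 5 counting from Mon — so the schedule must run through at least 5 days.
7 works (last occupied day: Sun): for example Prototype=Sat; Sync=Thu; Review=Tue; Docs=Wed; Deploy=Sun; Build=Mon; Research=Fri.

7 days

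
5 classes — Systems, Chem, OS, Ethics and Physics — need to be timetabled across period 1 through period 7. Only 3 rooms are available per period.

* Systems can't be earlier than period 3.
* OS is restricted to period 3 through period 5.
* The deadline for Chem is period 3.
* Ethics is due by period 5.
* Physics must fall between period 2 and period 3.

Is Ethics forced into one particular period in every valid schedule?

No

Ethics can be period 1 (e.g. OS=period 3, Systems=period 3, Ethics=period 1, Physics=period 2, Chem=period 1) or period 2 (e.g. Chem=period 1; Physics=period 2; OS=period 3; Ethics=period 2; Systems=period 3).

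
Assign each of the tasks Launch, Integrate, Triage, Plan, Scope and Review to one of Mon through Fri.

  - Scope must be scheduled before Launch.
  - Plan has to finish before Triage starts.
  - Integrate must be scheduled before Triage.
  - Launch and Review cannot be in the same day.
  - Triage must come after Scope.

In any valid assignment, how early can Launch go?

Tue

Precedence pushes Launch to at least Tue.
Launch at Tue is achievable: Launch=Tue; Scope=Mon; Integrate=Mon; Plan=Mon; Review=Mon; Triage=Tue.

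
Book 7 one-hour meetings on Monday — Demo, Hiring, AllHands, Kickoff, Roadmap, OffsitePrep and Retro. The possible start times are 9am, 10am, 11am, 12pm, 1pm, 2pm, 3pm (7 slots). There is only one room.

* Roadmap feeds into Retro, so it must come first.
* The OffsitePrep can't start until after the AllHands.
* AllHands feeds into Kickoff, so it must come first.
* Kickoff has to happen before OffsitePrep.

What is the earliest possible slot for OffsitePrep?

Precedence pushes OffsitePrep to at least 11am.
OffsitePrep at 11am is achievable: Hiring=3pm, AllHands=9am, OffsitePrep=11am, Roadmap=12pm, Demo=2pm, Kickoff=10am, Retro=1pm.

11am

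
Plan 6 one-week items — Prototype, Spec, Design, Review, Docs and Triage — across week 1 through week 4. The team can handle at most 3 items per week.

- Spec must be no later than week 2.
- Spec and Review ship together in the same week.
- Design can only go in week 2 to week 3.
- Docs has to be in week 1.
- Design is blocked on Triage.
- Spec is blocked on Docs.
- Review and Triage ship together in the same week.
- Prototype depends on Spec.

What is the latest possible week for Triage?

week 2

Triage must be in the same week as Spec, which can't be before week 2, so Triage is at least week 2; downstream work caps Triage at week 2.
Triage at week 2 is achievable: Docs in week 1; Triage in week 2; Design in week 3; Review in week 2; Spec in week 2; Prototype in week 3.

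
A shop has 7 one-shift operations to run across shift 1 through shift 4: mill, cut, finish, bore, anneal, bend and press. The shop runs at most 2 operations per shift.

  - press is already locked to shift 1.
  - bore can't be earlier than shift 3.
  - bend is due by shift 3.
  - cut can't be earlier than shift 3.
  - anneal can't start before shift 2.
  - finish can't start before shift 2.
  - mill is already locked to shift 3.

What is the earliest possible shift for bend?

Bend's own window allows nothing later than shift 3.
bend at shift 1 is achievable: finish in shift 2; mill in shift 3; cut in shift 3; bend in shift 1; anneal in shift 2; press in shift 1; bore in shift 4.

shift 1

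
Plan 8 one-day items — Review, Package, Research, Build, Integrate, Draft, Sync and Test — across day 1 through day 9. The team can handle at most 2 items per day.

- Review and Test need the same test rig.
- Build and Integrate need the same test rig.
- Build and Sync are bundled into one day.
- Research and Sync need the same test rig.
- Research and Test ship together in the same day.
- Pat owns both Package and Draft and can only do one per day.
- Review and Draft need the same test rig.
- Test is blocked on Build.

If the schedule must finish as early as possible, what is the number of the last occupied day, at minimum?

The precedence chain requires at least 2 distinct days.
With at most 2 per day and 8 tasks, at least 4 days are needed.
4 works (last occupied day: day 4): for example Review in day 3, Build in day 1, Package in day 3, Integrate in day 4, Test in day 2, Research in day 2, Draft in day 4, Sync in day 1.

day 4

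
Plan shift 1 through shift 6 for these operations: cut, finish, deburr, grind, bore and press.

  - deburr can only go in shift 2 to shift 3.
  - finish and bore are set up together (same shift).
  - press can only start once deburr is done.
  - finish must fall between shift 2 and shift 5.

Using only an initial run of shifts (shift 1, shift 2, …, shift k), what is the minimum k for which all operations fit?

3

The precedence chain requires at least 2 distinct shifts.
Propagating the time windows through the other constraints, press can't land before shift 3, so the schedule must run through at least shift 3.
3 works (last occupied shift: shift 3): for example finish -> shift 2; deburr -> shift 2; grind -> shift 1; press -> shift 3; cut -> shift 1; bore -> shift 2.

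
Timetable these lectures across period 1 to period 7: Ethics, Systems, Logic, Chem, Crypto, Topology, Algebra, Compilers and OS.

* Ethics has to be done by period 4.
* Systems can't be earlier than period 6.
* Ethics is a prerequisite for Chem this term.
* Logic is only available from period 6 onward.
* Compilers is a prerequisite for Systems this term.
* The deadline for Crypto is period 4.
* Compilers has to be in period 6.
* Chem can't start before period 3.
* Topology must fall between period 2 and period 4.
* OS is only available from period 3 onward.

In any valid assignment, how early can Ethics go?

period 1

Ethics's own window allows nothing later than period 4.
Ethics at period 1 is achievable: Compilers=period 6, Logic=period 6, Ethics=period 1, Algebra=period 1, Chem=period 3, Systems=period 7, Topology=period 2, OS=period 3, Crypto=period 1.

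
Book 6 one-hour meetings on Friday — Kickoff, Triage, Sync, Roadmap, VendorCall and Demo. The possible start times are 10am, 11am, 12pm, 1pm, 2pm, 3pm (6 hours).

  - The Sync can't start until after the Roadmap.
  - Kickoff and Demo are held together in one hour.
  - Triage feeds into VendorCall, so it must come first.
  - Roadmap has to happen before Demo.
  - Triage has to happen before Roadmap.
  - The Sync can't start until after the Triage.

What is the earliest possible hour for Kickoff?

Kickoff must be in the same hour as Demo, which can't be before 12pm, so Kickoff is at least 12pm.
Kickoff at 12pm is achievable: Triage -> 10am, Kickoff -> 12pm, VendorCall -> 11am, Sync -> 12pm, Demo -> 12pm, Roadmap -> 11am.

12pm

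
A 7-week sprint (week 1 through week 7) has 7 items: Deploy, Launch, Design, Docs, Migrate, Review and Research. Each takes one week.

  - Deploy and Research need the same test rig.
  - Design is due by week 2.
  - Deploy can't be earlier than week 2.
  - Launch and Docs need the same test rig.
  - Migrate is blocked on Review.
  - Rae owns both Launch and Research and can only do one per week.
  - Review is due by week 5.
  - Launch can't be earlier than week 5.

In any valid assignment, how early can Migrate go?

week 2

Precedence pushes Migrate to at least week 2.
Migrate at week 2 is achievable: Launch=week 5, Deploy=week 2, Review=week 1, Docs=week 1, Design=week 1, Migrate=week 2, Research=week 1.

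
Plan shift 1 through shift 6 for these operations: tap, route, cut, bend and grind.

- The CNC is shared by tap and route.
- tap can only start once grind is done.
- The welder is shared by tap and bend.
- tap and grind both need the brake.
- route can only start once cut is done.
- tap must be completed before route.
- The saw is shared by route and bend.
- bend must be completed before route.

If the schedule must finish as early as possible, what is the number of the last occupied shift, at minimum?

The precedence chain requires at least 3 distinct shifts.
3 works (last occupied shift: shift 3): for example bend=shift 1, tap=shift 2, grind=shift 1, cut=shift 1, route=shift 3.

3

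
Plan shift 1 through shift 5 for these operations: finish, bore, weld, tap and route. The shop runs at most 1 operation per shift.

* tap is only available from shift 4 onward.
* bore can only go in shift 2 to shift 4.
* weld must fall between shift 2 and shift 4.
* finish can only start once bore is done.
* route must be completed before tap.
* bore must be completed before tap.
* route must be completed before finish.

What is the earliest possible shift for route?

shift 1

Downstream work caps route at shift 4.
route at shift 1 is achievable: bore in shift 2; finish in shift 5; route in shift 1; weld in shift 3; tap in shift 4.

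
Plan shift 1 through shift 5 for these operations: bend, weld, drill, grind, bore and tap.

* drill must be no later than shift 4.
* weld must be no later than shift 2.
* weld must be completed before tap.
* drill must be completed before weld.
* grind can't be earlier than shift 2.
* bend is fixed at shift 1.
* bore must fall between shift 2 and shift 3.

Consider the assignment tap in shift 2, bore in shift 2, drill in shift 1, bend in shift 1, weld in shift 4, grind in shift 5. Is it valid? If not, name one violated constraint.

Invalid. weld must be completed before tap.

drill must be completed before weld — holds.
weld must be no later than shift 2 — violated.
drill must be no later than shift 4 — holds.
bend is fixed at shift 1 — holds.
weld must be completed before tap — violated.
bore must fall between shift 2 and shift 3 — holds.
grind can't be earlier than shift 2 — holds.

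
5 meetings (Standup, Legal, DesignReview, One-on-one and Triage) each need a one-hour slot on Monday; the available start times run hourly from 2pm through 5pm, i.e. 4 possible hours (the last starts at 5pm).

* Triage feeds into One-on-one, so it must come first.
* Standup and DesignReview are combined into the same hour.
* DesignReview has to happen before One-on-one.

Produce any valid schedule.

Legal in 2pm, One-on-one in 3pm, Standup in 2pm, DesignReview in 2pm, Triage in 2pm

Checking: DesignReview(2pm) before One-on-one(3pm); Triage(2pm) before One-on-one(3pm); Standup = DesignReview = 2pm.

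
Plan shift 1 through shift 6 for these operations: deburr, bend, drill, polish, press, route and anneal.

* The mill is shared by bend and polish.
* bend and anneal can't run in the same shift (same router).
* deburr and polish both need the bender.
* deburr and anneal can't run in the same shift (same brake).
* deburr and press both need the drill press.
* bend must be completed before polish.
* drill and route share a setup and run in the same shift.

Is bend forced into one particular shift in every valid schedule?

bend can be shift 1 (e.g. route=shift 1; anneal=shift 2; press=shift 2; bend=shift 1; deburr=shift 1; polish=shift 2; drill=shift 1) or shift 2 (e.g. deburr -> shift 1, press -> shift 2, drill -> shift 1, anneal -> shift 3, route -> shift 1, polish -> shift 3, bend -> shift 2).

No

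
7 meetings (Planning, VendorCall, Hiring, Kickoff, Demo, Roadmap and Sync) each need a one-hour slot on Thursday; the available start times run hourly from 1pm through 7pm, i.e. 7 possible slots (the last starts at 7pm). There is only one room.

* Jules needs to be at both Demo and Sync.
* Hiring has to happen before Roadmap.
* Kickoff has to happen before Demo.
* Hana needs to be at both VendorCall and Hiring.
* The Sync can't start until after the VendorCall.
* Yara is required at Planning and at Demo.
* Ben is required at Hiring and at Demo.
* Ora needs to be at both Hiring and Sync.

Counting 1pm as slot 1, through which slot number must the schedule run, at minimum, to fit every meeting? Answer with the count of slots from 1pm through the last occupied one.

7

The precedence chain requires at least 2 distinct slots.
With at most 1 per slot and 7 meetings, at least 7 slots are needed.
7 works (last occupied slot: 7pm): for example Sync -> 6pm; Hiring -> 2pm; Roadmap -> 5pm; Kickoff -> 3pm; VendorCall -> 1pm; Planning -> 7pm; Demo -> 4pm.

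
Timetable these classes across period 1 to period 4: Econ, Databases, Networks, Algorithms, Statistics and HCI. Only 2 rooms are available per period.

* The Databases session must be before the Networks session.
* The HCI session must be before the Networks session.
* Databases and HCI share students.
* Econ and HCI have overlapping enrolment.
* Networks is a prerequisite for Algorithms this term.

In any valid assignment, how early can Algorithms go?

Precedence pushes Algorithms to at least period 3.
Algorithms at period 4 is achievable: HCI in period 2; Algorithms in period 4; Networks in period 3; Econ in period 1; Databases in period 1; Statistics in period 2.
Nothing earlier works — the conflict and capacity constraints rule out every period before period 4.

period 4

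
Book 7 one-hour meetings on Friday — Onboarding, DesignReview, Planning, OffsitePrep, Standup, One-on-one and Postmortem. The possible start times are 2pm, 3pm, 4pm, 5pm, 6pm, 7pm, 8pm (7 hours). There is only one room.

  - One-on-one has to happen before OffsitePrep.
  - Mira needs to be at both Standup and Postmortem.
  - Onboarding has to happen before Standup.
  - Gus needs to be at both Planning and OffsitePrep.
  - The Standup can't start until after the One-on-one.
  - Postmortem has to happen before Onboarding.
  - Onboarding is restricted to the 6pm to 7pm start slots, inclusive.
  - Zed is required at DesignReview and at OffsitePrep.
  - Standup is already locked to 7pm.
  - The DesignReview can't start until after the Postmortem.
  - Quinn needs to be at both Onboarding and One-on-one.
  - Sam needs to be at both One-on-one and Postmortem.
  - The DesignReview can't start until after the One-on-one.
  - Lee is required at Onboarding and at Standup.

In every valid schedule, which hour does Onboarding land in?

Onboarding's window is 6pm–7pm.
Standup is fixed at 7pm, and Onboarding can't share a hour with Standup.
So Onboarding must be 6pm.

6pm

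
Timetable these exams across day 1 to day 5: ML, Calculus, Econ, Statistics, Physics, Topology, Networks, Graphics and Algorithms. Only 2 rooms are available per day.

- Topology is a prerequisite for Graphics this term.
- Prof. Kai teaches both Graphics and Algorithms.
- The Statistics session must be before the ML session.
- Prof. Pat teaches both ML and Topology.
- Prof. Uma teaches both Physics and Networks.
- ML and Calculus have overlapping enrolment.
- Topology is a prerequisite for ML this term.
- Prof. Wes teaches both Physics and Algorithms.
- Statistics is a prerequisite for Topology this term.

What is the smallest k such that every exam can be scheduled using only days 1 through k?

The precedence chain requires at least 3 distinct days.
With at most 2 per day and 9 exams, at least 5 days are needed.
5 works (last occupied day: day 5): for example Statistics=day 1, Graphics=day 3, Networks=day 5, Physics=day 4, Algorithms=day 5, Topology=day 2, Econ=day 2, Calculus=day 1, ML=day 3.

5 days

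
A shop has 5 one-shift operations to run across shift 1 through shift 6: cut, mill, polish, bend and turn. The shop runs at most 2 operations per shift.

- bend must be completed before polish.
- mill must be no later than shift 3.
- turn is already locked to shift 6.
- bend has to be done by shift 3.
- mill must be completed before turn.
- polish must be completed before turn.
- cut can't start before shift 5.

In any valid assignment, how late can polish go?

Precedence pushes polish to at least shift 2; downstream work caps polish at shift 5.
polish at shift 5 is achievable: bend=shift 1; cut=shift 5; polish=shift 5; mill=shift 1; turn=shift 6.

shift 5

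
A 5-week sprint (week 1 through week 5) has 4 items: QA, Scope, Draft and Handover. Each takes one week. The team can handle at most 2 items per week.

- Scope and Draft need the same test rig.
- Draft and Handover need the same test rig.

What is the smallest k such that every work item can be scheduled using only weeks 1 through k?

2 weeks

With at most 2 per week and 4 work items, at least 2 weeks are needed.
2 works (last occupied week: week 2): for example Handover in week 2, Scope in week 2, Draft in week 1, QA in week 1.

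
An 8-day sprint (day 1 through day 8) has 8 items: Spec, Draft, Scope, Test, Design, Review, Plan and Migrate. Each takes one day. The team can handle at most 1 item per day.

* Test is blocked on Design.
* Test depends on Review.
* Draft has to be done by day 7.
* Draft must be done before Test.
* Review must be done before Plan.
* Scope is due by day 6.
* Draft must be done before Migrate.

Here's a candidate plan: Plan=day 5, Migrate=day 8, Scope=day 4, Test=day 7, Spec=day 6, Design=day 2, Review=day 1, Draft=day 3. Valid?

Yes

The team can handle at most 1 item per day — holds.
Draft has to be done by day 7 — holds.
Test is blocked on Design — holds.
Review must be done before Plan — holds.
Draft must be done before Migrate — holds.
Scope is due by day 6 — holds.
Draft must be done before Test — holds.
Test depends on Review — holds.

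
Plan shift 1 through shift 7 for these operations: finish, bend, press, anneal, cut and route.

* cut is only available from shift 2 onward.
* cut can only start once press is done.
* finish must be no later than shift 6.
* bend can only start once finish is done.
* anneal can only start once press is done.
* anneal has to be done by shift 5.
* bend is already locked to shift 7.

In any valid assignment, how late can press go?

shift 4

Downstream work caps press at shift 4.
press at shift 4 is achievable: cut=shift 5; press=shift 4; finish=shift 1; anneal=shift 5; route=shift 1; bend=shift 7.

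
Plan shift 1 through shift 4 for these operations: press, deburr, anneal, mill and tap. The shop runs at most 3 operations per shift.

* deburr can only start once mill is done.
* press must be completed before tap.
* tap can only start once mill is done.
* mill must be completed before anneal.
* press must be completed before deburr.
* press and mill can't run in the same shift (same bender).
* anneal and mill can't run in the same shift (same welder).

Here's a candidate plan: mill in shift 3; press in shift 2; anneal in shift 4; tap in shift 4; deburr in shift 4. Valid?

anneal and mill can't run in the same shift (same welder) — holds.
deburr can only start once mill is done — holds.
The shop runs at most 3 operations per shift — holds.
press and mill can't run in the same shift (same bender) — holds.
mill must be completed before anneal — holds.
tap can only start once mill is done — holds.
press must be completed before deburr — holds.
press must be completed before tap — holds.

Yes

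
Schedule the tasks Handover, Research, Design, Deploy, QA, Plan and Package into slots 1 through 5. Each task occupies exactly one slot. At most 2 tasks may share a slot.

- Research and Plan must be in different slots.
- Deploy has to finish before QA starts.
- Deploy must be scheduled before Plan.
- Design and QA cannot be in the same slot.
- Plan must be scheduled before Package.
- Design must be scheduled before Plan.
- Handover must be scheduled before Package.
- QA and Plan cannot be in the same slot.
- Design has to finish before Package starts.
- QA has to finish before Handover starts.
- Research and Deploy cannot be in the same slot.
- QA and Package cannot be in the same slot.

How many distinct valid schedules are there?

Splitting on Handover: it can be 3 (11), 4 (24). Listing each branch's schedules as (Research, Design, Deploy, QA, Plan, Package):
Handover=3: (2,1,1,2,3,4) (2,1,1,2,3,5) (2,1,1,2,4,5) (2,3,1,2,4,5) (3,1,1,2,4,5) (4,1,1,2,3,4) (4,1,1,2,3,5) (5,1,1,2,3,4) (5,1,1,2,3,5) (5,1,1,2,4,5) (5,3,1,2,4,5) — 11.
Handover=4: (1,1,2,3,4,5) (1,2,2,3,4,5) (2,1,1,2,3,5) (2,1,1,2,4,5) (2,1,1,3,4,5) (2,2,1,3,4,5) (2,3,1,2,4,5) (3,1,1,2,4,5) (3,1,1,3,2,5) (3,1,1,3,4,5) (3,1,2,3,4,5) (3,2,1,3,4,5) (3,2,2,3,4,5) (3,3,1,2,4,5) (4,1,1,2,3,5) (4,1,1,3,2,5) (5,1,1,2,3,5) (5,1,1,2,4,5) (5,1,1,3,2,5) (5,1,1,3,4,5) (5,1,2,3,4,5) (5,2,1,3,4,5) (5,2,2,3,4,5) (5,3,1,2,4,5) — 24.
Summing: 11 + 24 = 35.

35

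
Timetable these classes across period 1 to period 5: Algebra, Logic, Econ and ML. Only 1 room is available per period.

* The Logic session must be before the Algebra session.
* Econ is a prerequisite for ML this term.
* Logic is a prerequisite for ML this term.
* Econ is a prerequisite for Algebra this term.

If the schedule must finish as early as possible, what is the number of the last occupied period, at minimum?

The precedence chain requires at least 2 distinct periods.
With at most 1 per period and 4 classes, at least 4 periods are needed.
4 works (last occupied period: period 4): for example Algebra=period 3, Econ=period 2, ML=period 4, Logic=period 1.

period 4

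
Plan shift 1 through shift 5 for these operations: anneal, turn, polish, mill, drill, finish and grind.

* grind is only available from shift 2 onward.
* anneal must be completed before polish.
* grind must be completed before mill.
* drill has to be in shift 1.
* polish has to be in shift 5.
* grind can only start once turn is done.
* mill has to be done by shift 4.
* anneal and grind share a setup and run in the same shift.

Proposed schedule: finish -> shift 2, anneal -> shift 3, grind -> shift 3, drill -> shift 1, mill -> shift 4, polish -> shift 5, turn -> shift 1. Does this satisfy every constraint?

Valid

grind must be completed before mill — holds.
anneal and grind share a setup and run in the same shift — holds.
polish has to be in shift 5 — holds.
grind is only available from shift 2 onward — holds.
anneal must be completed before polish — holds.
mill has to be done by shift 4 — holds.
grind can only start once turn is done — holds.
drill has to be in shift 1 — holds.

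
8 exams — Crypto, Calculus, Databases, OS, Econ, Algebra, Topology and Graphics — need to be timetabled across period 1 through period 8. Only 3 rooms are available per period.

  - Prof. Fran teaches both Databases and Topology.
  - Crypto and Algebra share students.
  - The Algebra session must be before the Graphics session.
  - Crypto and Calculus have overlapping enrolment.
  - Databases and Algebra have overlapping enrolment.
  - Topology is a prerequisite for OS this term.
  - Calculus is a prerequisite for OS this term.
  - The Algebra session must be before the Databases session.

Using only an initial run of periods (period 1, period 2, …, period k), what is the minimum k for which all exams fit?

The precedence chain requires at least 2 distinct periods.
With at most 3 per period and 8 exams, at least 3 periods are needed.
3 works (last occupied period: period 3): for example Crypto in period 3, Algebra in period 1, Graphics in period 2, Databases in period 2, Calculus in period 1, Topology in period 1, OS in period 2, Econ in period 3.

3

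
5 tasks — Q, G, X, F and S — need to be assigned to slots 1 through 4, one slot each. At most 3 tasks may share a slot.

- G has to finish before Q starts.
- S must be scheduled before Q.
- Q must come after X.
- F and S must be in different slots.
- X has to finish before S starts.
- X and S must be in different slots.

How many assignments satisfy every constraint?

33

Splitting on Q: it can be 3 (6), 4 (27). Listing each branch's schedules as (G, X, F, S):
Q=3: (1,1,1,2) (1,1,3,2) (1,1,4,2) (2,1,1,2) (2,1,3,2) (2,1,4,2) — 6.
Q=4: (1,1,1,2) (1,1,1,3) (1,1,2,3) (1,1,3,2) (1,1,4,2) (1,1,4,3) (1,2,1,3) (1,2,2,3) (1,2,4,3) (2,1,1,2) (2,1,1,3) (2,1,2,3) (2,1,3,2) (2,1,4,2) (2,1,4,3) (2,2,1,3) (2,2,2,3) (2,2,4,3) (3,1,1,2) (3,1,1,3) (3,1,2,3) (3,1,3,2) (3,1,4,2) (3,1,4,3) (3,2,1,3) (3,2,2,3) (3,2,4,3) — 27.
Summing: 6 + 27 = 33.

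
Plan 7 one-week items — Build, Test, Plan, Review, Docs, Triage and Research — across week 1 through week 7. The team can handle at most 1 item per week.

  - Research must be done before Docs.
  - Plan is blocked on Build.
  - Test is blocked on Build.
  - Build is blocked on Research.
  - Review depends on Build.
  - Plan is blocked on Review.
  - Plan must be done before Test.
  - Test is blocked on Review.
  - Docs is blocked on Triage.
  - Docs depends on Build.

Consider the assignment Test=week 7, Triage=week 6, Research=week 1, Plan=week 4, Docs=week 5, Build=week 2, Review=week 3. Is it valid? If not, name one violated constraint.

Test is blocked on Review — holds.
Test is blocked on Build — holds.
The team can handle at most 1 item per week — holds.
Research must be done before Docs — holds.
Build is blocked on Research — holds.
Plan is blocked on Build — holds.
Docs is blocked on Triage — violated.
Docs depends on Build — holds.
Plan must be done before Test — holds.
Review depends on Build — holds.
Plan is blocked on Review — holds.

No — it violates: Docs is blocked on Triage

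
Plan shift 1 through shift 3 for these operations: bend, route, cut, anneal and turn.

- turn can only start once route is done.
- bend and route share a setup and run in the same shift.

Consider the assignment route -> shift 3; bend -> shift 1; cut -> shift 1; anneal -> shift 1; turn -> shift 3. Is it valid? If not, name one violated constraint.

turn can only start once route is done — violated.
bend and route share a setup and run in the same shift — violated.

Invalid. bend and route share a setup and run in the same shift.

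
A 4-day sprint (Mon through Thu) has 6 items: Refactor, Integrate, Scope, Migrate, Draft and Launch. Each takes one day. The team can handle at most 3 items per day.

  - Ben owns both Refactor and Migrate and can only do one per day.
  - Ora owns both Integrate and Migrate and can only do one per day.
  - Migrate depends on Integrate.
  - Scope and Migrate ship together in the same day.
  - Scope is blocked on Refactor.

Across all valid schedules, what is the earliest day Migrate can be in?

Precedence pushes Migrate to at least Tue.
Migrate at Tue is achievable: Launch -> Tue, Refactor -> Mon, Scope -> Tue, Draft -> Mon, Migrate -> Tue, Integrate -> Mon.

Tue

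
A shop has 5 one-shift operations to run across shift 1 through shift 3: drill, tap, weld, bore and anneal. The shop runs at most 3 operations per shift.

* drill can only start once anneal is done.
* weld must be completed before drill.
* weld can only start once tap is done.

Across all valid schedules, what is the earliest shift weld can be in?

shift 2

Precedence pushes weld to at least shift 2; downstream work caps weld at shift 2.
weld at shift 2 is achievable: weld -> shift 2; anneal -> shift 1; bore -> shift 1; tap -> shift 1; drill -> shift 3.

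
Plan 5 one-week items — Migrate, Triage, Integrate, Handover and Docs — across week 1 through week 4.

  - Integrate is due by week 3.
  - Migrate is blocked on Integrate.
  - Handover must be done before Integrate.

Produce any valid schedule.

Integrate -> week 2; Docs -> week 1; Handover -> week 1; Triage -> week 1; Migrate -> week 3

Checking: Integrate(week 2) before Migrate(week 3); Handover(week 1) before Integrate(week 2); Integrate=week 2 in [week 1,week 3].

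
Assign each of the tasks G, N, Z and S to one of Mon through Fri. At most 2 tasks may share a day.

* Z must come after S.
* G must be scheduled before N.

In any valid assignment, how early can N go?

Tue

Precedence pushes N to at least Tue.
N at Tue is achievable: Z in Tue; G in Mon; S in Mon; N in Tue.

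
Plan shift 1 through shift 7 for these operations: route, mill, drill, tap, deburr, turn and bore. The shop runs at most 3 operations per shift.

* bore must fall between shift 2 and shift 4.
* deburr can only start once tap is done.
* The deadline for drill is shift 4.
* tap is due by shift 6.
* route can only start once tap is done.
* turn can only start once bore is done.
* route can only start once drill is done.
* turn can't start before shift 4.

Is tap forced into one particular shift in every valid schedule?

No

tap can be shift 1 (e.g. turn -> shift 4, drill -> shift 1, tap -> shift 1, mill -> shift 1, bore -> shift 2, route -> shift 2, deburr -> shift 2) or shift 2 (e.g. turn in shift 4; bore in shift 2; mill in shift 1; route in shift 3; tap in shift 2; drill in shift 1; deburr in shift 3).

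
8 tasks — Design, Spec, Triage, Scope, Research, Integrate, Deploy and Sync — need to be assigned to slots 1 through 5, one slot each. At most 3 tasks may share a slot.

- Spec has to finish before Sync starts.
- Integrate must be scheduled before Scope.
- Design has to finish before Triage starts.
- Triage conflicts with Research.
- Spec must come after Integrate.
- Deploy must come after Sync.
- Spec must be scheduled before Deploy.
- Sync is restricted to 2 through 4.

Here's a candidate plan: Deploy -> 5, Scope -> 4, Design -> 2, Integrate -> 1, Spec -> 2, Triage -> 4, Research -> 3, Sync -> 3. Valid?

Sync is restricted to 2 through 4 — holds.
Spec has to finish before Sync starts — holds.
Deploy must come after Sync — holds.
Integrate must be scheduled before Scope — holds.
Spec must be scheduled before Deploy — holds.
Design has to finish before Triage starts — holds.
Triage conflicts with Research — holds.
Spec must come after Integrate — holds.
At most 3 tasks may share a slot — holds.

Yes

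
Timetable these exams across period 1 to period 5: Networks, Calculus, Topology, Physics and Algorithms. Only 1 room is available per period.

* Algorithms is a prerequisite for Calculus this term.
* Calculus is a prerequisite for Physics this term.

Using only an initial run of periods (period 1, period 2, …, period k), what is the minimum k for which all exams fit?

The precedence chain requires at least 3 distinct periods.
With at most 1 per period and 5 exams, at least 5 periods are needed.
5 works (last occupied period: period 5): for example Algorithms in period 1; Physics in period 3; Networks in period 4; Topology in period 5; Calculus in period 2.

5 periods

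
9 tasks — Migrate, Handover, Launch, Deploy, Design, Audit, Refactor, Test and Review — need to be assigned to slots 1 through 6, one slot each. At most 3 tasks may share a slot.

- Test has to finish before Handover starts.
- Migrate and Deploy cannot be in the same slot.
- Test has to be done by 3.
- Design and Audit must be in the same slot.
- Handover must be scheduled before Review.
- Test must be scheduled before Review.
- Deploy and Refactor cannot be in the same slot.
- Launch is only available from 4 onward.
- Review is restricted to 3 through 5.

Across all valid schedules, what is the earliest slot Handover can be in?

Precedence pushes Handover to at least 2; downstream work caps Handover at 4.
Handover at 2 is achievable: Handover in 2; Deploy in 2; Launch in 4; Refactor in 1; Review in 3; Audit in 3; Migrate in 1; Test in 1; Design in 3.

2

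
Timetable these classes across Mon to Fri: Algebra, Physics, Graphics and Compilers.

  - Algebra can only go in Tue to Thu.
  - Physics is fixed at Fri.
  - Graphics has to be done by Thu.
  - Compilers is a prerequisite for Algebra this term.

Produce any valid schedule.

Graphics in Mon; Compilers in Mon; Physics in Fri; Algebra in Tue

Checking: Compilers(Mon) before Algebra(Tue); Algebra=Tue in [Tue,Thu]; Physics=Fri in [Fri,Fri]; Graphics=Mon in [Mon,Thu].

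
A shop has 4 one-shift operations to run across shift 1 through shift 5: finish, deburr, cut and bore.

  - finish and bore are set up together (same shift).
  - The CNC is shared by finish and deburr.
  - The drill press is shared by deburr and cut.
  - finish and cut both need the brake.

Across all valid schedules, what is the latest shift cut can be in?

cut at shift 5 is achievable: finish in shift 1, cut in shift 5, deburr in shift 2, bore in shift 1.

shift 5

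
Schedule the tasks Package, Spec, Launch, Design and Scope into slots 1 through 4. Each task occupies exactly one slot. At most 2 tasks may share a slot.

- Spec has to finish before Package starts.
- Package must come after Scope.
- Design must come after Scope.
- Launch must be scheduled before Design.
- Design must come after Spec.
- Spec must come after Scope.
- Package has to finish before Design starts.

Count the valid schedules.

Enumerating: Launch in 1, Spec in 2, Package in 3, Scope in 1, Design in 4 | Design=4; Launch=2; Spec=2; Scope=1; Package=3 | Package in 3; Spec in 2; Launch in 3; Scope in 1; Design in 4.

3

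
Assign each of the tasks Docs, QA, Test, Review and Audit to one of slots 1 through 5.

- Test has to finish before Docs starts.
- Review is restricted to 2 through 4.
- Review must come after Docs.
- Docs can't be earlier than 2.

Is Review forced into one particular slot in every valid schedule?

Review can be 3 (e.g. Docs=2, QA=1, Test=1, Review=3, Audit=1) or 4 (e.g. Test -> 1, Review -> 4, QA -> 1, Docs -> 2, Audit -> 1).

No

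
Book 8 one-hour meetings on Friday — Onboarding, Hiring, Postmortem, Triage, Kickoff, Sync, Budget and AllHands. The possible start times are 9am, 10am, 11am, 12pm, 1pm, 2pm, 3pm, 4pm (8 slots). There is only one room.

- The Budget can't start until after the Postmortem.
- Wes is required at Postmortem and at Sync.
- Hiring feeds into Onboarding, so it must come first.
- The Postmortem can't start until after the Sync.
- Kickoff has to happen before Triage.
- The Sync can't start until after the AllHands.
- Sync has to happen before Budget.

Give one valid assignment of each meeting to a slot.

Kickoff in 3pm; AllHands in 9am; Triage in 4pm; Hiring in 1pm; Onboarding in 2pm; Budget in 12pm; Postmortem in 11am; Sync in 10am

Checking: Hiring(1pm) before Onboarding(2pm); Postmortem(11am) before Budget(12pm); Sync(10am) before Postmortem(11am); Sync(10am) before Budget(12pm); AllHands(9am) before Sync(10am); Kickoff(3pm) before Triage(4pm); Postmortem(11am) != Sync(10am); max 1 per slot (cap 1).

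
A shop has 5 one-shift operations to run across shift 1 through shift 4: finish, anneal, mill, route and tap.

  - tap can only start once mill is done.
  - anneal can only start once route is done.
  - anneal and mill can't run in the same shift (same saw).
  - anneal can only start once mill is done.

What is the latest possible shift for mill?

shift 3

Downstream work caps mill at shift 3.
mill at shift 3 is achievable: route -> shift 1; mill -> shift 3; tap -> shift 4; anneal -> shift 4; finish -> shift 1.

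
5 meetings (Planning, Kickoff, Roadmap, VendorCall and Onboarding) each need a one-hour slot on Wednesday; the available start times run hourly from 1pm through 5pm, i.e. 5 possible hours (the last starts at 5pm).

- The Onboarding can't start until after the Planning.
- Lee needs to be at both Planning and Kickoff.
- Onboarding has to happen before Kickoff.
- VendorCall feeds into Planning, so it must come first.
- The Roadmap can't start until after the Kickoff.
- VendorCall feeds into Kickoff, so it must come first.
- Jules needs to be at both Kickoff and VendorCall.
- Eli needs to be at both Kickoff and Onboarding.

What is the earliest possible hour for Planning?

2pm

Precedence pushes Planning to at least 2pm; downstream work caps Planning at 2pm.
Planning at 2pm is achievable: Onboarding -> 3pm, Planning -> 2pm, Kickoff -> 4pm, VendorCall -> 1pm, Roadmap -> 5pm.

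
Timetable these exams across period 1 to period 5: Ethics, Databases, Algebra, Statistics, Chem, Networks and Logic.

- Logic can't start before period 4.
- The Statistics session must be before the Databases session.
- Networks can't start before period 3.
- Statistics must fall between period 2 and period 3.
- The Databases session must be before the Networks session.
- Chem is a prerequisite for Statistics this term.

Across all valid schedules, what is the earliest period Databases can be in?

Precedence pushes Databases to at least period 3; downstream work caps Databases at period 4.
Databases at period 3 is achievable: Chem in period 1, Networks in period 4, Statistics in period 2, Algebra in period 1, Ethics in period 1, Databases in period 3, Logic in period 4.

period 3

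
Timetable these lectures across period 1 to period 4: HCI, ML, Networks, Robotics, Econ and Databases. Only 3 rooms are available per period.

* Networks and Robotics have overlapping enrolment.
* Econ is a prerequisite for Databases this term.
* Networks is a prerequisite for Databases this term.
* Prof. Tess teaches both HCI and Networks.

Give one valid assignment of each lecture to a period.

HCI in period 2, Robotics in period 2, ML in period 1, Econ in period 1, Networks in period 1, Databases in period 2

Checking: Networks(period 1) before Databases(period 2); Econ(period 1) before Databases(period 2); HCI(period 2) != Networks(period 1); Networks(period 1) != Robotics(period 2); max 3 per period (cap 3).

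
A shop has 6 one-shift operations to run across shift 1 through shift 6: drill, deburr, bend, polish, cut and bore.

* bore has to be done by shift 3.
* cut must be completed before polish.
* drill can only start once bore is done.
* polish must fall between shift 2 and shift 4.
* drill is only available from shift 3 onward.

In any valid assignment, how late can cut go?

shift 3

Downstream work caps cut at shift 3.
cut at shift 3 is achievable: cut -> shift 3, deburr -> shift 1, polish -> shift 4, bore -> shift 1, drill -> shift 3, bend -> shift 1.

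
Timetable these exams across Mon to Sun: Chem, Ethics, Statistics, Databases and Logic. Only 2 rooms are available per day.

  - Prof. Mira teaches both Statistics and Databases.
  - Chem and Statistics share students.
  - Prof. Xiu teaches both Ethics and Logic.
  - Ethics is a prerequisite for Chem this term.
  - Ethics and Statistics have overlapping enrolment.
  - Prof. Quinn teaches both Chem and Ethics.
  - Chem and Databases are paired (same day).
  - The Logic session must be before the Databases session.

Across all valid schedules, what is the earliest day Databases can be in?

Wed

Precedence pushes Databases to at least Tue.
Databases at Wed is achievable: Statistics in Tue, Chem in Wed, Databases in Wed, Logic in Tue, Ethics in Mon.
Nothing earlier works — the conflict and capacity constraints rule out every day before Wed.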